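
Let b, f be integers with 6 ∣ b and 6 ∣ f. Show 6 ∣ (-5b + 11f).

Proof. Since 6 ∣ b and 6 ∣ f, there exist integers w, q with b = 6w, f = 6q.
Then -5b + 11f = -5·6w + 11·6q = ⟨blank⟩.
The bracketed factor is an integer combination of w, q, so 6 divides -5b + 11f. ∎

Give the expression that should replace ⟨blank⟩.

6(11q - 5w)

Each term has a factor of 6: -5·6w + 11·6q = 6·(11q - 5w).
Since 11q - 5w is an integer, 6 ∣ (-5b + 11f).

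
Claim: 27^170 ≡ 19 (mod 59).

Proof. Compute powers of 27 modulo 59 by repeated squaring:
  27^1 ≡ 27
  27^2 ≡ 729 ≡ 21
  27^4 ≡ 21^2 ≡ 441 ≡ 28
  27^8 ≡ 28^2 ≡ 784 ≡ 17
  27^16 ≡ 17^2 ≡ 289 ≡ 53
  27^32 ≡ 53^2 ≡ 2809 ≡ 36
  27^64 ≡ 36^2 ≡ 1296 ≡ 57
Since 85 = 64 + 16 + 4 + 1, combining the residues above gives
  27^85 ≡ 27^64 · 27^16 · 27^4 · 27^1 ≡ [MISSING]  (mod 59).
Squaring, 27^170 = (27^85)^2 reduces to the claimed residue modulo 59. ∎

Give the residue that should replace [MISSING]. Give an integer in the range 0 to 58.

27^64 · 27^16 · 27^4 · 27^1 ≡ 57 · 53 · 28 · 27 = 2283876.
2283876 mod 59 = 45, so 27^85 ≡ 45 (mod 59).

45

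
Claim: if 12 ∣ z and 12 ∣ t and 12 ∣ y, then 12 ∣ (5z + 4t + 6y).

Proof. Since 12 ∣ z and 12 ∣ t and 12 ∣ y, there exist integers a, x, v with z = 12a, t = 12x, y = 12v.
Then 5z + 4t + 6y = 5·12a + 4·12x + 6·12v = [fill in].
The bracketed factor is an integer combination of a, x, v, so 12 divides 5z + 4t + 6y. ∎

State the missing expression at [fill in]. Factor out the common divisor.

Each term has a factor of 12: 5·12a + 4·12x + 6·12v = 12·(5a + 6v + 4x).
Since 5a + 6v + 4x is an integer, 12 ∣ (5z + 4t + 6y).

12(5a + 6v + 4x)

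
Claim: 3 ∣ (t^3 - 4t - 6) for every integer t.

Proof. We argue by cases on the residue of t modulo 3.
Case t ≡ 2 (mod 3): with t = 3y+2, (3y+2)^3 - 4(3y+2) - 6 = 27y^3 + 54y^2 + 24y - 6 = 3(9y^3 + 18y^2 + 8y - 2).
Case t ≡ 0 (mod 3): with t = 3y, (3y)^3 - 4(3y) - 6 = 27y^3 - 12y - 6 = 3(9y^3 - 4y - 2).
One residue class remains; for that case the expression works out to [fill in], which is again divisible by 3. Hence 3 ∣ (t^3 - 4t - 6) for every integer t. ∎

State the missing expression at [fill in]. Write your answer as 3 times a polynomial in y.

Only t ≡ 1 (mod 3) is unaccounted for. Put t = 3y+1:
(3y+1)^3 - 4(3y+1) - 6 expands to 27y^3 + 27y^2 - 3y - 9,
and factoring out 3 leaves 3(9y^3 + 9y^2 - y - 3).

3(9y^3 + 9y^2 - y - 3)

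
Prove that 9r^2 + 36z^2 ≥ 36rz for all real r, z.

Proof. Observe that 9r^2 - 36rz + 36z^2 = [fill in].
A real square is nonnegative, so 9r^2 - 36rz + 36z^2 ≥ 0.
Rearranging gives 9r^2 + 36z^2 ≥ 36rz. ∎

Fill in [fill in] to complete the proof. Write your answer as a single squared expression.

9r^2 - 36rz + 36z^2 is a perfect-square trinomial: the outer terms are (3r)^2 and (6z)^2, and the cross term is -2·3r·6z.
So 9r^2 - 36rz + 36z^2 = (3r - 6z)^2 ≥ 0.

(3r - 6z)^2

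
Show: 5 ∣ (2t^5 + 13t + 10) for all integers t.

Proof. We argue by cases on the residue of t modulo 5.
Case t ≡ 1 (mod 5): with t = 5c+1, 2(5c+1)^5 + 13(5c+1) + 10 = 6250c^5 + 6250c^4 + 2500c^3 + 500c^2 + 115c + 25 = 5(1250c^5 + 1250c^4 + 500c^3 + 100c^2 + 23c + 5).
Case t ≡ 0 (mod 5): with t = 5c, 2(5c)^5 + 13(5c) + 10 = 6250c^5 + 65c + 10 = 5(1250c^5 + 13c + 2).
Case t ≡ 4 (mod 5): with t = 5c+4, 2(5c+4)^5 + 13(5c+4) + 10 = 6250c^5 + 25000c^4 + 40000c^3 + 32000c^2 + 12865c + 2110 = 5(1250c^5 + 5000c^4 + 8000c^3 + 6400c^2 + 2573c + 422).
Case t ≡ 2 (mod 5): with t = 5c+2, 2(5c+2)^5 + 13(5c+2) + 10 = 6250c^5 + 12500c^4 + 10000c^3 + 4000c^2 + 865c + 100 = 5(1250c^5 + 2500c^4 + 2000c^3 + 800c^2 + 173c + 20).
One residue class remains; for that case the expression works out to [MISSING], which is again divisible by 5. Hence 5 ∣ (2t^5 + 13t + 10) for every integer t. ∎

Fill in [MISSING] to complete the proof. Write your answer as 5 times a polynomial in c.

5(1250c^5 + 3750c^4 + 4500c^3 + 2700c^2 + 823c + 107)

The residues treated are {1, 0, 4, 2}, so the missing case is t ≡ 3 (mod 5); write t = 5c+3.
Then 2(5c+3)^5 + 13(5c+3) + 10 = 6250c^5 + 18750c^4 + 22500c^3 + 13500c^2 + 4115c + 535 = 5(1250c^5 + 3750c^4 + 4500c^3 + 2700c^2 + 823c + 107).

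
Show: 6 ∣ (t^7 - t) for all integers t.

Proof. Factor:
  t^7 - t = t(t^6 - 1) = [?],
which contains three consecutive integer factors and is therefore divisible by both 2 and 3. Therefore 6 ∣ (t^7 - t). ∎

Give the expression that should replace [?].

(t - 1)t(t + 1)(t^4 + t^2 + 1)

t^6 - 1 = (t^2 - 1)(t^4 + t^2 + 1), and t^2 - 1 = (t-1)(t+1).
So t(t^6 - 1) = (t - 1)t(t + 1)(t^4 + t^2 + 1).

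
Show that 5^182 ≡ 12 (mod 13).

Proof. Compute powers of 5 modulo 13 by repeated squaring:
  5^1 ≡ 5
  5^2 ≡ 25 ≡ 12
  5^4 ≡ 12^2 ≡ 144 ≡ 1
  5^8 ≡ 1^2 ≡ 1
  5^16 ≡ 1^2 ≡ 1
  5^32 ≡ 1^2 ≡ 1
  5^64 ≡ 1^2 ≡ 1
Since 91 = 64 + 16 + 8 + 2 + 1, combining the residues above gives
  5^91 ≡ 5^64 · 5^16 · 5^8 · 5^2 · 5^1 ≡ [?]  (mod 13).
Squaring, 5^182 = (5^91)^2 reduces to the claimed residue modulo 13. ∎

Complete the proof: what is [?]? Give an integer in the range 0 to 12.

8

Multiply the listed residues: 1 · 1 · 1 · 12 · 5 = 1 → 1 → 12 → 60.
Reducing modulo 13: 60 = 4·13 + 8, so 5^91 ≡ 8.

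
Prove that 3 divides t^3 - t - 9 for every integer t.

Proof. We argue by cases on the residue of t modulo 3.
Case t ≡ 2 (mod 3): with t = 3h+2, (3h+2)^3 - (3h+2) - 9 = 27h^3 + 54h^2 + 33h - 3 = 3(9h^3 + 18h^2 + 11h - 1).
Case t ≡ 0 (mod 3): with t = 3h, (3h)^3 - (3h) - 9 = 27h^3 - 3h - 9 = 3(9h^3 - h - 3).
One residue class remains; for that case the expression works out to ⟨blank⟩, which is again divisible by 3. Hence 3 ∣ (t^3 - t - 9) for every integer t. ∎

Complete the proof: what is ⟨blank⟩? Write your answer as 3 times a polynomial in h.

3(9h^3 + 9h^2 + 2h - 3)

Only t ≡ 1 (mod 3) is unaccounted for. Put t = 3h+1:
(3h+1)^3 - (3h+1) - 9 expands to 27h^3 + 27h^2 + 6h - 9,
and factoring out 3 leaves 3(9h^3 + 9h^2 + 2h - 3).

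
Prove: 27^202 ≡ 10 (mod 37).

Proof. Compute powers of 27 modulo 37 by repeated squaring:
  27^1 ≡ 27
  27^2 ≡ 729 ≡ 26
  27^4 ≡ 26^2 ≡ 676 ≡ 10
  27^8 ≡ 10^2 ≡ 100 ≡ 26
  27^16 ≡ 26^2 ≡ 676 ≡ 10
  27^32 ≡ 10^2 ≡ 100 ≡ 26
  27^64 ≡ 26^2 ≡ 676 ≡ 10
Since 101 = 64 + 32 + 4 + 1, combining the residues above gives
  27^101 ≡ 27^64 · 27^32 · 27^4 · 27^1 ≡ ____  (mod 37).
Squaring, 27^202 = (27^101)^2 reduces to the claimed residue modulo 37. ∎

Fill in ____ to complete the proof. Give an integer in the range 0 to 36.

11

27^64 · 27^32 · 27^4 · 27^1 ≡ 10 · 26 · 10 · 27 = 70200.
70200 mod 37 = 11, so 27^101 ≡ 11 (mod 37).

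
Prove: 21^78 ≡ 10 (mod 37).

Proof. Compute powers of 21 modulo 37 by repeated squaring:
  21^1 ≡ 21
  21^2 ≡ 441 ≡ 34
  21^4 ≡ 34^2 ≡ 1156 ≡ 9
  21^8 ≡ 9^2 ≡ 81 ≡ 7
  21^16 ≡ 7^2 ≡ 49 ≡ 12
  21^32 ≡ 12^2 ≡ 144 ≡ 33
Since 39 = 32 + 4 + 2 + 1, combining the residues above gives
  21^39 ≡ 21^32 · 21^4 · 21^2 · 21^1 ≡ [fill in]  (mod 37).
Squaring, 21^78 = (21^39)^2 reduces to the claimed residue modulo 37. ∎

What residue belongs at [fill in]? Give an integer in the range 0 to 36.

Multiply the listed residues: 33 · 9 · 34 · 21 = 297 → 10098 → 212058.
Reducing modulo 37: 212058 = 5731·37 + 11, so 21^39 ≡ 11.

11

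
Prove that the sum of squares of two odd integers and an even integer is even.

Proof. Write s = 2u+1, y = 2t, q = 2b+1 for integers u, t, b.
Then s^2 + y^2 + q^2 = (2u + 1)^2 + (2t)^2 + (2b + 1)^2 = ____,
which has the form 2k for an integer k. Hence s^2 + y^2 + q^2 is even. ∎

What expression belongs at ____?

2(2b^2 + 2b + 2t^2 + 2u^2 + 2u + 1)

Expanding: (2u + 1)^2 + (2t)^2 + (2b + 1)^2 = 4b^2 + 4b + 4t^2 + 4u^2 + 4u + 2.
Every term is even; pulling out the factor of 2 gives 2(2b^2 + 2b + 2t^2 + 2u^2 + 2u + 1).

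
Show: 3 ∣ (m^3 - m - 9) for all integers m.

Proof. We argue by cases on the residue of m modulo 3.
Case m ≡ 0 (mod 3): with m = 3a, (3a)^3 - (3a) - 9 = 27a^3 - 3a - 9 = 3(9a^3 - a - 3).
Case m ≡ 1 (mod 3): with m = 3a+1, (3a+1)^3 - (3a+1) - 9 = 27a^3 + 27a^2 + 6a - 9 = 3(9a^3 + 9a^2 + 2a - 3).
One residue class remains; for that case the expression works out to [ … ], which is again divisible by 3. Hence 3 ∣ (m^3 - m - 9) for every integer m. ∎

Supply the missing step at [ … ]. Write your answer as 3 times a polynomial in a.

3(9a^3 + 18a^2 + 11a - 1)

Only m ≡ 2 (mod 3) is unaccounted for. Put m = 3a+2:
(3a+2)^3 - (3a+2) - 9 expands to 27a^3 + 54a^2 + 33a - 3,
and factoring out 3 leaves 3(9a^3 + 18a^2 + 11a - 1).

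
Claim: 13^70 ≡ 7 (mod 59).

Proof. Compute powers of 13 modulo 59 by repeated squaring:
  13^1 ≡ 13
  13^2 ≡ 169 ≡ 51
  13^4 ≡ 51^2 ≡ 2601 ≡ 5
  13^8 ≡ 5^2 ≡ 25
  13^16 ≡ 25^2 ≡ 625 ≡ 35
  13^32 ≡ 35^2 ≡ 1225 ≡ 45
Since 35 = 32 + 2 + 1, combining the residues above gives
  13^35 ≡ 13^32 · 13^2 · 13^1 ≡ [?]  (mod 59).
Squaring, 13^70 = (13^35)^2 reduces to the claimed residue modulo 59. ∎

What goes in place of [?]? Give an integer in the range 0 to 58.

40

Multiply the listed residues: 45 · 51 · 13 = 2295 → 29835.
Reducing modulo 59: 29835 = 505·59 + 40, so 13^35 ≡ 40.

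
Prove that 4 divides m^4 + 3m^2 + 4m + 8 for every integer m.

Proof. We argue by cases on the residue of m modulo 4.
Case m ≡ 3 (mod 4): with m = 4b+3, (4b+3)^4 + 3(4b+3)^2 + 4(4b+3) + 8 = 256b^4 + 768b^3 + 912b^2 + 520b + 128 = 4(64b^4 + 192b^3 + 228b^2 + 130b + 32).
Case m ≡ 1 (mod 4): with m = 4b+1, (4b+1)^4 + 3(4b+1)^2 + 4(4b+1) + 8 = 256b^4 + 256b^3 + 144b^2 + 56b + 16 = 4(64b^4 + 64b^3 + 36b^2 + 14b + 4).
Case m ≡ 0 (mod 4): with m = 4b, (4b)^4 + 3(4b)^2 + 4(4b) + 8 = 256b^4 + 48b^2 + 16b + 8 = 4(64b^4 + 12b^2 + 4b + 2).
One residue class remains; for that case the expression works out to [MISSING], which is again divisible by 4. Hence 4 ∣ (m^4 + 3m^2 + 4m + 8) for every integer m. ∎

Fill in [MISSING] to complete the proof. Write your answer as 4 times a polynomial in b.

Only m ≡ 2 (mod 4) is unaccounted for. Put m = 4b+2:
(4b+2)^4 + 3(4b+2)^2 + 4(4b+2) + 8 expands to 256b^4 + 512b^3 + 432b^2 + 192b + 44,
and factoring out 4 leaves 4(64b^4 + 128b^3 + 108b^2 + 48b + 11).

4(64b^4 + 128b^3 + 108b^2 + 48b + 11)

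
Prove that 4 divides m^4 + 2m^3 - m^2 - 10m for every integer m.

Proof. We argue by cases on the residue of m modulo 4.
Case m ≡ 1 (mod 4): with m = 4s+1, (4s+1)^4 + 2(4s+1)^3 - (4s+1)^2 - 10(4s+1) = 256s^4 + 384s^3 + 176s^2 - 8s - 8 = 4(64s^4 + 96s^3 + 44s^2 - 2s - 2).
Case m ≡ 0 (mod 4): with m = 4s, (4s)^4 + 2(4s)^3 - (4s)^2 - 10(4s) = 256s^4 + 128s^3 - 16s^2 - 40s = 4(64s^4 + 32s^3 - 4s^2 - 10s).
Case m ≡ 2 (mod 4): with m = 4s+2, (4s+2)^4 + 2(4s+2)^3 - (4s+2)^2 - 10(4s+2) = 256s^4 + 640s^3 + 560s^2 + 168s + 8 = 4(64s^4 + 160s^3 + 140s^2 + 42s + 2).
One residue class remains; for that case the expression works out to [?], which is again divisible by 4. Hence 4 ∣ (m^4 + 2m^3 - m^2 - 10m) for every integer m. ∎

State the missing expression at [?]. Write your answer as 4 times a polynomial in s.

Only m ≡ 3 (mod 4) is unaccounted for. Put m = 4s+3:
(4s+3)^4 + 2(4s+3)^3 - (4s+3)^2 - 10(4s+3) expands to 256s^4 + 896s^3 + 1136s^2 + 584s + 96,
and factoring out 4 leaves 4(64s^4 + 224s^3 + 284s^2 + 146s + 24).

4(64s^4 + 224s^3 + 284s^2 + 146s + 24)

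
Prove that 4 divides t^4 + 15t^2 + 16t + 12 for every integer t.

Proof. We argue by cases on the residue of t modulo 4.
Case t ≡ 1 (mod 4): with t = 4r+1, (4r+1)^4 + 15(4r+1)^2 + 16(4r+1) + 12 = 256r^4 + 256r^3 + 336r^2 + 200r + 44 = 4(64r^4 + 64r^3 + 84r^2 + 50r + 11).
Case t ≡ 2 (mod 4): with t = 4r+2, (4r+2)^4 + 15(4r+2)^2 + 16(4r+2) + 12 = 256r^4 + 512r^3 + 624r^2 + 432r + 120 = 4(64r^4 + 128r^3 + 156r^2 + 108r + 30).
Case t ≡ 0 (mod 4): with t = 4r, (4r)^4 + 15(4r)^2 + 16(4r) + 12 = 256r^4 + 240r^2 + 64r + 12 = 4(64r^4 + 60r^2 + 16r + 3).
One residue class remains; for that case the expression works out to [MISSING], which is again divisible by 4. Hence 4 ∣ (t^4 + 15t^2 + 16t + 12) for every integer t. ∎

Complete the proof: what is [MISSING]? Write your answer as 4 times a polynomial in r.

4(64r^4 + 192r^3 + 276r^2 + 214r + 69)

The residues treated are {1, 2, 0}, so the missing case is t ≡ 3 (mod 4); write t = 4r+3.
Then (4r+3)^4 + 15(4r+3)^2 + 16(4r+3) + 12 = 256r^4 + 768r^3 + 1104r^2 + 856r + 276 = 4(64r^4 + 192r^3 + 276r^2 + 214r + 69).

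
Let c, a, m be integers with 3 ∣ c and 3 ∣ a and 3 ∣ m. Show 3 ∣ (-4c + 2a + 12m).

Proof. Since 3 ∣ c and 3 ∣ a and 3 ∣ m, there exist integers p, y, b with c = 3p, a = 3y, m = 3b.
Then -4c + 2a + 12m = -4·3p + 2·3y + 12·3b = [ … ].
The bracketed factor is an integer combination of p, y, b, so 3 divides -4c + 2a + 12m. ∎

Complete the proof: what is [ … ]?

3(12b - 4p + 2y)

Each term has a factor of 3: -4·3p + 2·3y + 12·3b = 3·(12b - 4p + 2y).
Since 12b - 4p + 2y is an integer, 3 ∣ (-4c + 2a + 12m).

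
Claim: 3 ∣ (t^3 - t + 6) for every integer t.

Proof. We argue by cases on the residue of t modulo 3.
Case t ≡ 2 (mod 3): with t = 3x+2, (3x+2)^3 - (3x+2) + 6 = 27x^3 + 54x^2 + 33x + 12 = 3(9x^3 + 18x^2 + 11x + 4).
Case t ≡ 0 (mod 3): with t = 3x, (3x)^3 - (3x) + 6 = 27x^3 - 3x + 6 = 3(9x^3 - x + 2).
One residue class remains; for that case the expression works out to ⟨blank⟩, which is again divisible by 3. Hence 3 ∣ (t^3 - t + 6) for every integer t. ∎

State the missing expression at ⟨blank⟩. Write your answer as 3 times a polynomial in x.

The residues treated are {2, 0}, so the missing case is t ≡ 1 (mod 3); write t = 3x+1.
Then (3x+1)^3 - (3x+1) + 6 = 27x^3 + 27x^2 + 6x + 6 = 3(9x^3 + 9x^2 + 2x + 2).

3(9x^3 + 9x^2 + 2x + 2)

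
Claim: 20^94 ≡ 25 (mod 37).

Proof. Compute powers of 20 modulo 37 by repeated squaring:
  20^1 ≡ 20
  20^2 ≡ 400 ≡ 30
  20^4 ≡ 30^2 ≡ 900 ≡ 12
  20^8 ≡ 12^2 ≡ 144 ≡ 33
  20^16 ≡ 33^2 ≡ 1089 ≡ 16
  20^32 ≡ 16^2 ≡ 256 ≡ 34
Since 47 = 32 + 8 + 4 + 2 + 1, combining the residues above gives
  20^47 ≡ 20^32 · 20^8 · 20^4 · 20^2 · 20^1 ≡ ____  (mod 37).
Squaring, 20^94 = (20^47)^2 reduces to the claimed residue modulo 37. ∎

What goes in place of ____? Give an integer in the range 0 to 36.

5

20^32 · 20^8 · 20^4 · 20^2 · 20^1 ≡ 34 · 33 · 12 · 30 · 20 = 8078400.
8078400 mod 37 = 5, so 20^47 ≡ 5 (mod 37).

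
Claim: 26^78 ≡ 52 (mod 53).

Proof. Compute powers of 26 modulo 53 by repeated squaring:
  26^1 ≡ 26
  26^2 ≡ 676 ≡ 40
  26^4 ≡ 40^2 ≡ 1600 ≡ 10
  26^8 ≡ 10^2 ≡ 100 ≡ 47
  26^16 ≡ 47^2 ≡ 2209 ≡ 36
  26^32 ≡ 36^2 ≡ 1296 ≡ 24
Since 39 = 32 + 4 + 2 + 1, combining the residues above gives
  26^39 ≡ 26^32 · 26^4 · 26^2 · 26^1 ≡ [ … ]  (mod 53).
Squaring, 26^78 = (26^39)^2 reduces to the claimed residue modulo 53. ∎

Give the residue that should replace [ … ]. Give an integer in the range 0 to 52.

26^32 · 26^4 · 26^2 · 26^1 ≡ 24 · 10 · 40 · 26 = 249600.
249600 mod 53 = 23, so 26^39 ≡ 23 (mod 53).

23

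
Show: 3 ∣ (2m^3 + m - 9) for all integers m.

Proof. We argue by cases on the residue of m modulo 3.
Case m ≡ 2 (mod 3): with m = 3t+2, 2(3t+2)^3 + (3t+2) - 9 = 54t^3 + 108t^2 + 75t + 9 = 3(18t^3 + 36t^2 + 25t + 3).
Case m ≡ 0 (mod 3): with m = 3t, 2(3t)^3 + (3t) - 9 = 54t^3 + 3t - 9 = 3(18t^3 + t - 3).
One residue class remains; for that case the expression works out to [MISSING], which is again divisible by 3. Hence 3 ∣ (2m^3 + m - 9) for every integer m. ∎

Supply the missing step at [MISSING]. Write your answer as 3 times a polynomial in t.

The residues treated are {2, 0}, so the missing case is m ≡ 1 (mod 3); write m = 3t+1.
Then 2(3t+1)^3 + (3t+1) - 9 = 54t^3 + 54t^2 + 21t - 6 = 3(18t^3 + 18t^2 + 7t - 2).

3(18t^3 + 18t^2 + 7t - 2)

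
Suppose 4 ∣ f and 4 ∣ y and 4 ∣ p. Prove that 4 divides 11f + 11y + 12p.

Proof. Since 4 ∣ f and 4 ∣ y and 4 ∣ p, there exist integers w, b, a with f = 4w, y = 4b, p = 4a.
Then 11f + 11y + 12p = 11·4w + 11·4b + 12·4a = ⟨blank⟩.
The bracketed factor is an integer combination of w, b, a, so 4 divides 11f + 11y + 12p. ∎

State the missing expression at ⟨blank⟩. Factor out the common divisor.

4(12a + 11b + 11w)

Each term has a factor of 4: 11·4w + 11·4b + 12·4a = 4·(12a + 11b + 11w).
Since 12a + 11b + 11w is an integer, 4 ∣ (11f + 11y + 12p).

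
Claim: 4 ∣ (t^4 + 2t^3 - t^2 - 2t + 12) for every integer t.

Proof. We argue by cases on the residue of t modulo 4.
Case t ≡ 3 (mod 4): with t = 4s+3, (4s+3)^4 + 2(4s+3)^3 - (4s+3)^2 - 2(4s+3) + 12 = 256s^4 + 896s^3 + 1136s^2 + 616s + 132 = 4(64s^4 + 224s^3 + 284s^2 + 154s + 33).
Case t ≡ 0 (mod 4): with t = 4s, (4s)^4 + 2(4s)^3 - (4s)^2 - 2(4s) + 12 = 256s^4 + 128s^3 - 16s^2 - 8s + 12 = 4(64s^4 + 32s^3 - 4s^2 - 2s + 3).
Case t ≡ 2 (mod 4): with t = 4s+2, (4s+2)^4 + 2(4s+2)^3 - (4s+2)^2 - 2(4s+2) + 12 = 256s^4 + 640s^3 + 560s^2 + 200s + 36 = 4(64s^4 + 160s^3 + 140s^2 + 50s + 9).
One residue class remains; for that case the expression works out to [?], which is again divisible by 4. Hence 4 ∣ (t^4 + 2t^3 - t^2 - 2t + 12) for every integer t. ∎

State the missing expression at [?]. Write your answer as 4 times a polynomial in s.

4(64s^4 + 96s^3 + 44s^2 + 6s + 3)

Only t ≡ 1 (mod 4) is unaccounted for. Put t = 4s+1:
(4s+1)^4 + 2(4s+1)^3 - (4s+1)^2 - 2(4s+1) + 12 expands to 256s^4 + 384s^3 + 176s^2 + 24s + 12,
and factoring out 4 leaves 4(64s^4 + 96s^3 + 44s^2 + 6s + 3).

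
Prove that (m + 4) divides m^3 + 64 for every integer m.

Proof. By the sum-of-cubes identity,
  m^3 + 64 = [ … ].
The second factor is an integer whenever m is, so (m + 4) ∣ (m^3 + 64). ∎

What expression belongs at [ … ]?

a^3 + b^3 = (a + b)(a^2 - ab + b^2). With a = m, b = 4:
m^3 + 64 = (m + 4)(m^2 - 4m + 16).

(m + 4)(m^2 - 4m + 16)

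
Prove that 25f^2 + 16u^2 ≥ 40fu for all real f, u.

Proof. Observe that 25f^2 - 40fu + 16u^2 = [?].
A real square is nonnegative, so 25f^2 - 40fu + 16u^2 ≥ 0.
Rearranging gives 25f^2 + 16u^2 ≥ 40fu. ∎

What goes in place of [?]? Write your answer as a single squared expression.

(5f - 4u)^2

The leading and trailing coefficients are 5^2 and 4^2, and 40 = 2·5·4, so the trinomial is (5f - 4u)^2.
Hence 25f^2 - 40fu + 16u^2 ≥ 0.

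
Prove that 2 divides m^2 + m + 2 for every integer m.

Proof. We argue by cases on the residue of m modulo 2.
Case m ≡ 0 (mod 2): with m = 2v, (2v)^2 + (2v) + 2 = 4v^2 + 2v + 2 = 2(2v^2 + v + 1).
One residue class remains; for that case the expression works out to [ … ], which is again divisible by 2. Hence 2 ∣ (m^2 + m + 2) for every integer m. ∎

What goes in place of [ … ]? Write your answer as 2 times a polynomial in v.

2(2v^2 + 3v + 2)

Only m ≡ 1 (mod 2) is unaccounted for. Put m = 2v+1:
(2v+1)^2 + (2v+1) + 2 expands to 4v^2 + 6v + 4,
and factoring out 2 leaves 2(2v^2 + 3v + 2).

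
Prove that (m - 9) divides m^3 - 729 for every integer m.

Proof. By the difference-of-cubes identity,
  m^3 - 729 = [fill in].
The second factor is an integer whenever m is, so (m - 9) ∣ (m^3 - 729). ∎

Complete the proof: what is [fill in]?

a^3 - b^3 = (a - b)(a^2 + ab + b^2). With a = m, b = 9:
m^3 - 729 = (m - 9)(m^2 + 9m + 81).

(m - 9)(m^2 + 9m + 81)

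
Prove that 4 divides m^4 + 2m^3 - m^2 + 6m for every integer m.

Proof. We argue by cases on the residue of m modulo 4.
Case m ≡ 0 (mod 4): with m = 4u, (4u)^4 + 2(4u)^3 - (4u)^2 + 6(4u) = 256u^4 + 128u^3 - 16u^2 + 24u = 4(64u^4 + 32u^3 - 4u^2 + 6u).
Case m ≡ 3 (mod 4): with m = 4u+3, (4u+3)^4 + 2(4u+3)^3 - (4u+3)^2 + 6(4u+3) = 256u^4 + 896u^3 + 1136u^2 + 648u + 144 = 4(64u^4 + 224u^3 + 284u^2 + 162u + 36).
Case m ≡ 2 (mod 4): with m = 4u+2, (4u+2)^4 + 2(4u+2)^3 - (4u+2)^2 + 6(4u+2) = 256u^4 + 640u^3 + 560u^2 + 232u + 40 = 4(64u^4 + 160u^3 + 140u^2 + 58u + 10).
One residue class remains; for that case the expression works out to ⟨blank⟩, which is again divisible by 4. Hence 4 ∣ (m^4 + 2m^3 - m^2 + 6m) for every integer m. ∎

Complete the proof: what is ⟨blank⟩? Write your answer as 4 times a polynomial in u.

The residues treated are {0, 3, 2}, so the missing case is m ≡ 1 (mod 4); write m = 4u+1.
Then (4u+1)^4 + 2(4u+1)^3 - (4u+1)^2 + 6(4u+1) = 256u^4 + 384u^3 + 176u^2 + 56u + 8 = 4(64u^4 + 96u^3 + 44u^2 + 14u + 2).

4(64u^4 + 96u^3 + 44u^2 + 14u + 2)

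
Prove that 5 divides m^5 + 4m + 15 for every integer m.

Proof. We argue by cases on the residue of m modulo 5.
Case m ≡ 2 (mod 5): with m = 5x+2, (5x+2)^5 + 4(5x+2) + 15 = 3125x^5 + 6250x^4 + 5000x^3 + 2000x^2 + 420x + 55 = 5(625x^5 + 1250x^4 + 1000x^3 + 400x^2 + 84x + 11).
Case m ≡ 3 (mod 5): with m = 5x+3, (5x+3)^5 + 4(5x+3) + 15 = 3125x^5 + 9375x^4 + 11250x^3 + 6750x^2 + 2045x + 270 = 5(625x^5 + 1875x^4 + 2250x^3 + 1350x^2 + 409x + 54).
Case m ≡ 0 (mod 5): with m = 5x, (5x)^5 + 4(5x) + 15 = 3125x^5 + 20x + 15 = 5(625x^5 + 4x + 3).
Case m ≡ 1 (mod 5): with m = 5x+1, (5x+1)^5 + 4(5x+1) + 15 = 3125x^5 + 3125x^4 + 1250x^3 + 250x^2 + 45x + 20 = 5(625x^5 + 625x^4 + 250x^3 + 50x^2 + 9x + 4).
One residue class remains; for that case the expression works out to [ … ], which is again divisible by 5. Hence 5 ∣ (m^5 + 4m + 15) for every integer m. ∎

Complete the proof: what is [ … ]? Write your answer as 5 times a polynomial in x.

5(625x^5 + 2500x^4 + 4000x^3 + 3200x^2 + 1284x + 211)

Only m ≡ 4 (mod 5) is unaccounted for. Put m = 5x+4:
(5x+4)^5 + 4(5x+4) + 15 expands to 3125x^5 + 12500x^4 + 20000x^3 + 16000x^2 + 6420x + 1055,
and factoring out 5 leaves 5(625x^5 + 2500x^4 + 4000x^3 + 3200x^2 + 1284x + 211).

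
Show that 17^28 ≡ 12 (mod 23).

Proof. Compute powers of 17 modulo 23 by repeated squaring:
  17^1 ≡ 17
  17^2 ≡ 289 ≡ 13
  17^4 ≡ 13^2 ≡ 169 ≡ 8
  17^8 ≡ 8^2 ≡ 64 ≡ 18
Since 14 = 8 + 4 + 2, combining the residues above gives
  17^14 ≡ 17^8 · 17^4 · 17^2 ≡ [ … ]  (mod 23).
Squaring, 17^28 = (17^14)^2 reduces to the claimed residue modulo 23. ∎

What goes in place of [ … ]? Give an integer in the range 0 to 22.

17^8 · 17^4 · 17^2 ≡ 18 · 8 · 13 = 1872.
1872 mod 23 = 9, so 17^14 ≡ 9 (mod 23).

9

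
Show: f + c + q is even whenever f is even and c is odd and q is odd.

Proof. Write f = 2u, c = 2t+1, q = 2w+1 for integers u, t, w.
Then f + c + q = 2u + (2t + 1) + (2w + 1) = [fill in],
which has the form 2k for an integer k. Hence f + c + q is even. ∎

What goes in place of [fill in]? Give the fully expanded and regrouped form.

2(t + u + w + 1)

2u + (2t + 1) + (2w + 1) = 2t + 2u + 2w + 2
= 2(t + u + w + 1).
Since t + u + w + 1 is an integer, the sum is of the form 2k for an integer k.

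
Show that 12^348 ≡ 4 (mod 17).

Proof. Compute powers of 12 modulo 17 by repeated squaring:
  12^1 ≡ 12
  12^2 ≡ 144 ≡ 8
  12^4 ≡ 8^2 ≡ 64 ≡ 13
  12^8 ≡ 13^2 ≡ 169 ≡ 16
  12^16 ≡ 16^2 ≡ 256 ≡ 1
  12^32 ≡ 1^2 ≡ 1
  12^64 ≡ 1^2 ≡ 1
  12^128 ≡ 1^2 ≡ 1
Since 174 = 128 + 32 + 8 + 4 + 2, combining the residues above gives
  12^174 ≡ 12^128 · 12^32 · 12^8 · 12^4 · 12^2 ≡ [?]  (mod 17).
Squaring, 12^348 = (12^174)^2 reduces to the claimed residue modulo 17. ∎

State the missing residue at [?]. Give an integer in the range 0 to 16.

15

12^128 · 12^32 · 12^8 · 12^4 · 12^2 ≡ 1 · 1 · 16 · 13 · 8 = 1664.
1664 mod 17 = 15, so 12^174 ≡ 15 (mod 17).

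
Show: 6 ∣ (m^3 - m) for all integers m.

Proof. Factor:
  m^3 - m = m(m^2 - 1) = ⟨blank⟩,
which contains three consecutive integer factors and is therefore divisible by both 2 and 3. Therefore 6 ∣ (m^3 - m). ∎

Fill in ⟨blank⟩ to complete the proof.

m(m^2 - 1) = m(m - 1)(m + 1) = (m - 1)m(m + 1).
These three factors are consecutive integers, so their product is divisible by 6.

(m - 1)m(m + 1)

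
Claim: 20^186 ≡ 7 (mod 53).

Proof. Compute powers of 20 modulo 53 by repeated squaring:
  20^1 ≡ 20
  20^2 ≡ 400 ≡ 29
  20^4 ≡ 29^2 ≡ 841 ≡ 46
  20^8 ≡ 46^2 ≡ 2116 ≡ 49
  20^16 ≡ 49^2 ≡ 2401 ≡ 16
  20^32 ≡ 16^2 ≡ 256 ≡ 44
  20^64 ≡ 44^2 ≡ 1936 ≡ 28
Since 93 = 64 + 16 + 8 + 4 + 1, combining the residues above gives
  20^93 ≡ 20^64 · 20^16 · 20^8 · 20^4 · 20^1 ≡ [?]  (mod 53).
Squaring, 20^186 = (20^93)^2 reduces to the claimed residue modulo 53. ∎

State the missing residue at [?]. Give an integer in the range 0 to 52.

31

20^64 · 20^16 · 20^8 · 20^4 · 20^1 ≡ 28 · 16 · 49 · 46 · 20 = 20195840.
20195840 mod 53 = 31, so 20^93 ≡ 31 (mod 53).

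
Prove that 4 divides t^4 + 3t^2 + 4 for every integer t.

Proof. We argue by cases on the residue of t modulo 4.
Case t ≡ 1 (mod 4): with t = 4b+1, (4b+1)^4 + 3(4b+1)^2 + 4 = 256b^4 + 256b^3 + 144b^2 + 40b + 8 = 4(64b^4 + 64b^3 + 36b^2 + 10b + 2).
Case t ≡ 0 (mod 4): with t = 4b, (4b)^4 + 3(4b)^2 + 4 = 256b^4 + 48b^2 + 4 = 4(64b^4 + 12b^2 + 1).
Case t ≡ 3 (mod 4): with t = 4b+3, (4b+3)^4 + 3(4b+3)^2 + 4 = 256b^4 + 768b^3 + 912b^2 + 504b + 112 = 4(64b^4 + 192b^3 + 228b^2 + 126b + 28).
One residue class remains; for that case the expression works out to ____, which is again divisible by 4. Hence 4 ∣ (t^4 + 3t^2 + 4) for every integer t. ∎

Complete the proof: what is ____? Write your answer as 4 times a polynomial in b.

4(64b^4 + 128b^3 + 108b^2 + 44b + 8)

Only t ≡ 2 (mod 4) is unaccounted for. Put t = 4b+2:
(4b+2)^4 + 3(4b+2)^2 + 4 expands to 256b^4 + 512b^3 + 432b^2 + 176b + 32,
and factoring out 4 leaves 4(64b^4 + 128b^3 + 108b^2 + 44b + 8).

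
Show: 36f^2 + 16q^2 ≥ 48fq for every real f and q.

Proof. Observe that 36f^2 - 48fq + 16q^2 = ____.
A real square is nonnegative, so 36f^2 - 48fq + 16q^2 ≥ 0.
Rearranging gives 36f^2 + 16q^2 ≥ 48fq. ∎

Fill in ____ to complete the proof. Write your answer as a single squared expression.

The leading and trailing coefficients are 6^2 and 4^2, and 48 = 2·6·4, so the trinomial is (6f - 4q)^2.
Hence 36f^2 - 48fq + 16q^2 ≥ 0.

(6f - 4q)^2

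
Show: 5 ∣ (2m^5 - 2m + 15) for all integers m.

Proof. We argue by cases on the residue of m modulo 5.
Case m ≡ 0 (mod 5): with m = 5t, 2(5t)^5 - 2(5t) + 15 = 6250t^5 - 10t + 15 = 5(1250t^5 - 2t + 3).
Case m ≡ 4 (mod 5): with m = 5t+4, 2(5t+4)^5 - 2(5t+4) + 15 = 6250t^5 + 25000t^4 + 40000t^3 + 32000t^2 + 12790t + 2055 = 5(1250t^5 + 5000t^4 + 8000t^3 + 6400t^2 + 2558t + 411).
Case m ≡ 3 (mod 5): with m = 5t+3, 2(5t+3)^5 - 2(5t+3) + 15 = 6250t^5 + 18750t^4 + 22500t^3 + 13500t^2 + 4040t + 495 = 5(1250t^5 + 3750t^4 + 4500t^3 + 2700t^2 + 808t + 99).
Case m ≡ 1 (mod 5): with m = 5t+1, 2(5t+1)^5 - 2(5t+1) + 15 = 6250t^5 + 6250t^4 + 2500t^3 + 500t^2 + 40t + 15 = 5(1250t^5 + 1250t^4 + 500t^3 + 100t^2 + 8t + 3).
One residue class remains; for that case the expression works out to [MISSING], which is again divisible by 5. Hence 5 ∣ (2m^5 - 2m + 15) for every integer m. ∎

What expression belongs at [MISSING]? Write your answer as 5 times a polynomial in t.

5(1250t^5 + 2500t^4 + 2000t^3 + 800t^2 + 158t + 15)

The residues treated are {0, 4, 3, 1}, so the missing case is m ≡ 2 (mod 5); write m = 5t+2.
Then 2(5t+2)^5 - 2(5t+2) + 15 = 6250t^5 + 12500t^4 + 10000t^3 + 4000t^2 + 790t + 75 = 5(1250t^5 + 2500t^4 + 2000t^3 + 800t^2 + 158t + 15).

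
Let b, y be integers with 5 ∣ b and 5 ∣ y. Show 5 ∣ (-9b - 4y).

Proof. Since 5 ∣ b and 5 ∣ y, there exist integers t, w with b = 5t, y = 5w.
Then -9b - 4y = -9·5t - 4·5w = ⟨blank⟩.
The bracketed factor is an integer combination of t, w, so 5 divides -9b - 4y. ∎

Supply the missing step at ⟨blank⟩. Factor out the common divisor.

5(-9t - 4w)

Pull the common 5 out of every term: -9·5t - 4·5w = 5(-9t - 4w).
-9t - 4w is an integer, which exhibits the divisibility.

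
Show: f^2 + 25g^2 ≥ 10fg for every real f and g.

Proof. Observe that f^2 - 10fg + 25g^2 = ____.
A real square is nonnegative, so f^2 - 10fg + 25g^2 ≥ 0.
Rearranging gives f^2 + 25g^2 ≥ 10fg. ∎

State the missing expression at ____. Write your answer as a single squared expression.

The leading and trailing coefficients are 1^2 and 5^2, and 10 = 2·1·5, so the trinomial is (f - 5g)^2.
Hence f^2 - 10fg + 25g^2 ≥ 0.

(f - 5g)^2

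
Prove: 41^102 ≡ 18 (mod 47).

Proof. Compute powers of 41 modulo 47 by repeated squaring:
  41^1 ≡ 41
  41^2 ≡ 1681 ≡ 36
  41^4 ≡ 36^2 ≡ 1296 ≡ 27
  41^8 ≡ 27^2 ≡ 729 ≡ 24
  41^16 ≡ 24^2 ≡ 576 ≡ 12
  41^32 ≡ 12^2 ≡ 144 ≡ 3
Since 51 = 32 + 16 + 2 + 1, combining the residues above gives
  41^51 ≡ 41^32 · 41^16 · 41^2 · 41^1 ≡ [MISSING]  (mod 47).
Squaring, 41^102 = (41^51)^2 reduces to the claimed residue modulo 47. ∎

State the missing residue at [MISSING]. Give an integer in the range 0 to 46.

Multiply the listed residues: 3 · 12 · 36 · 41 = 36 → 1296 → 53136.
Reducing modulo 47: 53136 = 1130·47 + 26, so 41^51 ≡ 26.

26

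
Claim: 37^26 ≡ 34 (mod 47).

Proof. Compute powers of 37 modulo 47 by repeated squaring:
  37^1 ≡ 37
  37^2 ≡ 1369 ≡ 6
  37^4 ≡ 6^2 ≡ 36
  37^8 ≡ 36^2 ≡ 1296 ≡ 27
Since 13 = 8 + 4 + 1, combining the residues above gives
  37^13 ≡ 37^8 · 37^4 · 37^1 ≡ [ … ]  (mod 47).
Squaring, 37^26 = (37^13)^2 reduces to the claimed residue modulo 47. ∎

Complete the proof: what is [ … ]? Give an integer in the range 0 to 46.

9

37^8 · 37^4 · 37^1 ≡ 27 · 36 · 37 = 35964.
35964 mod 47 = 9, so 37^13 ≡ 9 (mod 47).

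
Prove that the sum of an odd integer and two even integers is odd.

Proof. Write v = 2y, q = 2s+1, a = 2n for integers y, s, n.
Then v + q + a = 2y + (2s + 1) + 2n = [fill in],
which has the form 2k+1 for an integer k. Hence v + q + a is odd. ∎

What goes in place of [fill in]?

2(n + s + y) + 1

Expanding: 2y + (2s + 1) + 2n = 2n + 2s + 2y + 1.
Every term except the constant is even, so this is 2(n + s + y) + 1,
and n + s + y ∈ ℤ gives the required form.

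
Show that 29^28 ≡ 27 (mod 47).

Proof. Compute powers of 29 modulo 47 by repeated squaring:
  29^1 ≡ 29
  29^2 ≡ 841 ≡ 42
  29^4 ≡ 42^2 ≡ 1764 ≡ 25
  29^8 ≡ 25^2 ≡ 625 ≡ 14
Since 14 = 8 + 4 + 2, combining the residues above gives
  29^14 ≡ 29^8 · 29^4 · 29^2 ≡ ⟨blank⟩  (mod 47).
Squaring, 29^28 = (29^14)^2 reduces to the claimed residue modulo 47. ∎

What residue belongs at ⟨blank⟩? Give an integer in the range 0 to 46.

36

Multiply the listed residues: 14 · 25 · 42 = 350 → 14700.
Reducing modulo 47: 14700 = 312·47 + 36, so 29^14 ≡ 36.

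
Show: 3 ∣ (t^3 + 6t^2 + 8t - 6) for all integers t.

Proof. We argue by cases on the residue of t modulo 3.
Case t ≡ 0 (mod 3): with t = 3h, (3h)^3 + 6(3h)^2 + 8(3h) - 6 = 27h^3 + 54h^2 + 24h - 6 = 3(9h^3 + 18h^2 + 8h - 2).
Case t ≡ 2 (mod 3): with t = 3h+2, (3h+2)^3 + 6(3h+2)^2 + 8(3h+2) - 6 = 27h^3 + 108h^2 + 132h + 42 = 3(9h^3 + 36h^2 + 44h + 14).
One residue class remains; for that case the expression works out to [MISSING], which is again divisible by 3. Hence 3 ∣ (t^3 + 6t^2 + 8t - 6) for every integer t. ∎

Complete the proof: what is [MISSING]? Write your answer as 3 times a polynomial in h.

3(9h^3 + 27h^2 + 23h + 3)

Only t ≡ 1 (mod 3) is unaccounted for. Put t = 3h+1:
(3h+1)^3 + 6(3h+1)^2 + 8(3h+1) - 6 expands to 27h^3 + 81h^2 + 69h + 9,
and factoring out 3 leaves 3(9h^3 + 27h^2 + 23h + 3).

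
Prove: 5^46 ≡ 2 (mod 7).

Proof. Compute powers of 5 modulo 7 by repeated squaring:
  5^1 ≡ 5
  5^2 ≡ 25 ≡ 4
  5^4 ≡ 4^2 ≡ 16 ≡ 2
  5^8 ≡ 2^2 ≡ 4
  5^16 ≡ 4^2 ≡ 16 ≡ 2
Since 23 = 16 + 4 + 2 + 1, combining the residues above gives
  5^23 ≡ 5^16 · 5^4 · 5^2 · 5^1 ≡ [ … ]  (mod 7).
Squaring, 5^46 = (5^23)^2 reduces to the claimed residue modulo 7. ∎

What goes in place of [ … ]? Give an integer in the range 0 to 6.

3

5^16 · 5^4 · 5^2 · 5^1 ≡ 2 · 2 · 4 · 5 = 80.
80 mod 7 = 3, so 5^23 ≡ 3 (mod 7).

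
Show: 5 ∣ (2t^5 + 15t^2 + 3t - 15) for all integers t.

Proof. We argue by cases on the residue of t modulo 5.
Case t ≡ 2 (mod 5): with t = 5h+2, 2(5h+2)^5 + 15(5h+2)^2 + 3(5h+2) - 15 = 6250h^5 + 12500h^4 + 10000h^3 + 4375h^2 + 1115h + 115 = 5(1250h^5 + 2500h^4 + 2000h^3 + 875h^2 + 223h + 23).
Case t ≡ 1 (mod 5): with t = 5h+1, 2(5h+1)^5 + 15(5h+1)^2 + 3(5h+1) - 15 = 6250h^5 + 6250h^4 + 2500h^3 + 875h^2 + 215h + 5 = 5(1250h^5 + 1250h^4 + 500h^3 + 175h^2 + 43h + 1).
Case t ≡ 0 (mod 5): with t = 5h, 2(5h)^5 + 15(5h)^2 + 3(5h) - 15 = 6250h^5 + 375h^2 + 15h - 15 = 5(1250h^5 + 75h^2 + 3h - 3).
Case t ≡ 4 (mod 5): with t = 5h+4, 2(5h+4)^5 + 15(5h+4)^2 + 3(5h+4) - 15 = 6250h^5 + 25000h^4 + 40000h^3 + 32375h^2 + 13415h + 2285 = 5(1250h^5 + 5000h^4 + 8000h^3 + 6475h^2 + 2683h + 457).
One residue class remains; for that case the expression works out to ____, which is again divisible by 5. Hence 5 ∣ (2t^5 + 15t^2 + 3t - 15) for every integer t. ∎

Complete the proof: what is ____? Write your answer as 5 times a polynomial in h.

5(1250h^5 + 3750h^4 + 4500h^3 + 2775h^2 + 903h + 123)

The residues treated are {2, 1, 0, 4}, so the missing case is t ≡ 3 (mod 5); write t = 5h+3.
Then 2(5h+3)^5 + 15(5h+3)^2 + 3(5h+3) - 15 = 6250h^5 + 18750h^4 + 22500h^3 + 13875h^2 + 4515h + 615 = 5(1250h^5 + 3750h^4 + 4500h^3 + 2775h^2 + 903h + 123).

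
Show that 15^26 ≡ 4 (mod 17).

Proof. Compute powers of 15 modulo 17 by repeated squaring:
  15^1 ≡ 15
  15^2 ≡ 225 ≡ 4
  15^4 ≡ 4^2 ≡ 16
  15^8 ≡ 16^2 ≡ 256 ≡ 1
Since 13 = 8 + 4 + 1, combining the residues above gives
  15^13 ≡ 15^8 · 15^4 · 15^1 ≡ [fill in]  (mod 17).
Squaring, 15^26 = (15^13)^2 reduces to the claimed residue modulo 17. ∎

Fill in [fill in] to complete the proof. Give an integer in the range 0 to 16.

15^8 · 15^4 · 15^1 ≡ 1 · 16 · 15 = 240.
240 mod 17 = 2, so 15^13 ≡ 2 (mod 17).

2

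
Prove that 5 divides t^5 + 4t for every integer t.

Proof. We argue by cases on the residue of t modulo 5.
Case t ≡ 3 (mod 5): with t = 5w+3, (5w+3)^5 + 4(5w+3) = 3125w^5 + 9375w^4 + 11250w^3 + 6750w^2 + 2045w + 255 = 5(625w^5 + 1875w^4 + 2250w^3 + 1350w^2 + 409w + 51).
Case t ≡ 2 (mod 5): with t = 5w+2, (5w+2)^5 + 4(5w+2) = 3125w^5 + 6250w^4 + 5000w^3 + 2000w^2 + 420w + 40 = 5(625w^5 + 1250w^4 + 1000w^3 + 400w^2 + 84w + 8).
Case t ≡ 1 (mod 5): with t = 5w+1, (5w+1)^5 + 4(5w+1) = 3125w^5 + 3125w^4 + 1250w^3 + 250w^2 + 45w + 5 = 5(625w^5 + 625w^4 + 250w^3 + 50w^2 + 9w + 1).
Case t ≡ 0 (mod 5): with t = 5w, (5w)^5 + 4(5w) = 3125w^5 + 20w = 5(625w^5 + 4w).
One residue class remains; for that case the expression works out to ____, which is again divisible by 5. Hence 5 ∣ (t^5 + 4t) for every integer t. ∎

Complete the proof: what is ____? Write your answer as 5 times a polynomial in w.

Only t ≡ 4 (mod 5) is unaccounted for. Put t = 5w+4:
(5w+4)^5 + 4(5w+4) expands to 3125w^5 + 12500w^4 + 20000w^3 + 16000w^2 + 6420w + 1040,
and factoring out 5 leaves 5(625w^5 + 2500w^4 + 4000w^3 + 3200w^2 + 1284w + 208).

5(625w^5 + 2500w^4 + 4000w^3 + 3200w^2 + 1284w + 208)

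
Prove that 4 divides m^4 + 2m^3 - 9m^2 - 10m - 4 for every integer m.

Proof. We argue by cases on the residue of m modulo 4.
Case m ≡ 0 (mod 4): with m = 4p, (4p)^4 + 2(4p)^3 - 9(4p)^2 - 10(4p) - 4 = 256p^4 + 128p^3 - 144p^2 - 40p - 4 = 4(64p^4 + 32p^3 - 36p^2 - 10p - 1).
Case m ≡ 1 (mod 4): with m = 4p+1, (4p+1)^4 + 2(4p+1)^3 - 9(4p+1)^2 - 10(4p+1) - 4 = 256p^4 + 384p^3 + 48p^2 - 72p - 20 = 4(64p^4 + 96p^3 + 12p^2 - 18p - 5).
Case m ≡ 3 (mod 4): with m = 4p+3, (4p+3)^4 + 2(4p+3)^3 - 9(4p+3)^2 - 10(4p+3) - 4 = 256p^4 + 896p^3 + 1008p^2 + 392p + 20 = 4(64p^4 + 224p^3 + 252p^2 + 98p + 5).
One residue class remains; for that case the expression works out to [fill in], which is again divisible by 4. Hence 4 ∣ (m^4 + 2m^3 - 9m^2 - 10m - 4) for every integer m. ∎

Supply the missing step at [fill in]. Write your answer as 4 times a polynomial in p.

4(64p^4 + 160p^3 + 108p^2 + 10p - 7)

Only m ≡ 2 (mod 4) is unaccounted for. Put m = 4p+2:
(4p+2)^4 + 2(4p+2)^3 - 9(4p+2)^2 - 10(4p+2) - 4 expands to 256p^4 + 640p^3 + 432p^2 + 40p - 28,
and factoring out 4 leaves 4(64p^4 + 160p^3 + 108p^2 + 10p - 7).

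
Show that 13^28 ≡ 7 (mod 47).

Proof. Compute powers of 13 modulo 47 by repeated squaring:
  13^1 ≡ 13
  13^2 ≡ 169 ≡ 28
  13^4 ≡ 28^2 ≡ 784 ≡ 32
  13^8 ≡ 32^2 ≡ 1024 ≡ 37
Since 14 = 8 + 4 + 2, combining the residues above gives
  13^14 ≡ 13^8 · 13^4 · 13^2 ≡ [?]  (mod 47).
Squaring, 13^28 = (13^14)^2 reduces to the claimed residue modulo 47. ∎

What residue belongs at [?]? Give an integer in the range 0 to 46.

17

13^8 · 13^4 · 13^2 ≡ 37 · 32 · 28 = 33152.
33152 mod 47 = 17, so 13^14 ≡ 17 (mod 47).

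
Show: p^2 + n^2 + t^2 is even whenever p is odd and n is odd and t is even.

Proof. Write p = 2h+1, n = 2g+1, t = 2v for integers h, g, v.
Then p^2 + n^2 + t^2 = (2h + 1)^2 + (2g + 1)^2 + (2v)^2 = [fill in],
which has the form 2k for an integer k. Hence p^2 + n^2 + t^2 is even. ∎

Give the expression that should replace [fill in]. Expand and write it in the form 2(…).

(2h + 1)^2 + (2g + 1)^2 + (2v)^2 = 4g^2 + 4g + 4h^2 + 4h + 4v^2 + 2
= 2(2g^2 + 2g + 2h^2 + 2h + 2v^2 + 1).
Since 2g^2 + 2g + 2h^2 + 2h + 2v^2 + 1 is an integer, the sum of squares is of the form 2k for an integer k.

2(2g^2 + 2g + 2h^2 + 2h + 2v^2 + 1)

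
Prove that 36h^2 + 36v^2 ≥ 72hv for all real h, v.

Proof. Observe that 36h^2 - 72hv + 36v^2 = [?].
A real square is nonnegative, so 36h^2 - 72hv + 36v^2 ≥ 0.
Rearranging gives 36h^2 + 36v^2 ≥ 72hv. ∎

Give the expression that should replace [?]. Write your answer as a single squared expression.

The leading and trailing coefficients are 6^2 and 6^2, and 72 = 2·6·6, so the trinomial is (6h - 6v)^2.
Hence 36h^2 - 72hv + 36v^2 ≥ 0.

(6h - 6v)^2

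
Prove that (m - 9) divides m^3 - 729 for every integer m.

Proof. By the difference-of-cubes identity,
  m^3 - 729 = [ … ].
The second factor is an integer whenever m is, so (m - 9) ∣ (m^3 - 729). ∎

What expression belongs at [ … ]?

(m - 9)(m^2 + 9m + 81)

a^3 - b^3 = (a - b)(a^2 + ab + b^2). With a = m, b = 9:
m^3 - 729 = (m - 9)(m^2 + 9m + 81).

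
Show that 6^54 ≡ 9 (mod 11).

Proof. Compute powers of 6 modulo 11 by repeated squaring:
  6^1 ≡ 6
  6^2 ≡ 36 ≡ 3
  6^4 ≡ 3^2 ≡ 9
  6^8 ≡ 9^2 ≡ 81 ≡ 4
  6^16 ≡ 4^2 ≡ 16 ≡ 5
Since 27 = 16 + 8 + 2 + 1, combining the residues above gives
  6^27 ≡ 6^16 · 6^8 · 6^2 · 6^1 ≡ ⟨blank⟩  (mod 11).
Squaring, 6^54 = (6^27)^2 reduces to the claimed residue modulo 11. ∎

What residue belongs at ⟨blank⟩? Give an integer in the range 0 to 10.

Multiply the listed residues: 5 · 4 · 3 · 6 = 20 → 60 → 360.
Reducing modulo 11: 360 = 32·11 + 8, so 6^27 ≡ 8.

8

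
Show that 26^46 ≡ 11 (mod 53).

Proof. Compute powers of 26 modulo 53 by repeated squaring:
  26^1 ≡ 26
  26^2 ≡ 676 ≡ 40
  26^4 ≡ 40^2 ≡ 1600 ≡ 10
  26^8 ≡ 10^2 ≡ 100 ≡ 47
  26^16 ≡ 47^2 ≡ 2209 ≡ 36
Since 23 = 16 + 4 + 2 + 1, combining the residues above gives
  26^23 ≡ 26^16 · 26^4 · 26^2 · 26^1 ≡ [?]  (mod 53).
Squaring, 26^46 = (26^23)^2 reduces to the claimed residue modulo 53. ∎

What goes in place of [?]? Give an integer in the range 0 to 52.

8

26^16 · 26^4 · 26^2 · 26^1 ≡ 36 · 10 · 40 · 26 = 374400.
374400 mod 53 = 8, so 26^23 ≡ 8 (mod 53).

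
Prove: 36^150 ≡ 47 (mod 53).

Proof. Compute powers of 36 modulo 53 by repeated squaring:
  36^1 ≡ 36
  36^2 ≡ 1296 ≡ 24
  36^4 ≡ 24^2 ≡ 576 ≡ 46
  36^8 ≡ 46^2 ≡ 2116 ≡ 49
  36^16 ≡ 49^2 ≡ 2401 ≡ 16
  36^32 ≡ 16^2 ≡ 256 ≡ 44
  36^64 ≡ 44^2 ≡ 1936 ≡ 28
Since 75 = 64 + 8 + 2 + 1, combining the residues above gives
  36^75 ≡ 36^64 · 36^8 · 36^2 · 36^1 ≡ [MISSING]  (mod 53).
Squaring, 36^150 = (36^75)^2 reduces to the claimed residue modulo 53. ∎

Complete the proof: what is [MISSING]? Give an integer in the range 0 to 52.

10

36^64 · 36^8 · 36^2 · 36^1 ≡ 28 · 49 · 24 · 36 = 1185408.
1185408 mod 53 = 10, so 36^75 ≡ 10 (mod 53).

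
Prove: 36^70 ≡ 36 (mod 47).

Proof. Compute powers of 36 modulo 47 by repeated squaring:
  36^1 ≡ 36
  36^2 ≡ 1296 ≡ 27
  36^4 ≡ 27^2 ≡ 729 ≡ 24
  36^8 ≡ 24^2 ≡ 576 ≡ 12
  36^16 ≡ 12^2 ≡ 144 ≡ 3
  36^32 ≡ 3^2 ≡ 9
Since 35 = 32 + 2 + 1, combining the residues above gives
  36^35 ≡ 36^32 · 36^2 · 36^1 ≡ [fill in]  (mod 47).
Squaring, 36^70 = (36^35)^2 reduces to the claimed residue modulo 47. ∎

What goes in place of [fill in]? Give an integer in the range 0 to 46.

36^32 · 36^2 · 36^1 ≡ 9 · 27 · 36 = 8748.
8748 mod 47 = 6, so 36^35 ≡ 6 (mod 47).

6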